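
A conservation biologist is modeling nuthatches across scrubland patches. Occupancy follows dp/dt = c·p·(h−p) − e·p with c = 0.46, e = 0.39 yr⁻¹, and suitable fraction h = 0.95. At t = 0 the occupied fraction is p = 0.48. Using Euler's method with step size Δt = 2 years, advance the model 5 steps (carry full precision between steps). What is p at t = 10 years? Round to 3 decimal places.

0.178

Update rule: p ← p + [c·p·(h−p) − e·p]·Δt with Δt = 2.
p: 0.48000 → 0.31315  (Δp = -0.16685)
p: 0.31315 → 0.25237  (Δp = -0.06078)
p: 0.25237 → 0.21750  (Δp = -0.03487)
p: 0.21750 → 0.19442  (Δp = -0.02308)
p: 0.19442 → 0.17792  (Δp = -0.01650)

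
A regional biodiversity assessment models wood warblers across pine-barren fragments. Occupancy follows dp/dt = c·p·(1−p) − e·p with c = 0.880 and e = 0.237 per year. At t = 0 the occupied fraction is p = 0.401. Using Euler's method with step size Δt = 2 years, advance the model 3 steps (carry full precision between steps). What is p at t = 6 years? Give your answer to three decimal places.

0.727

Update rule: p ← p + [c·p·(1−p) − e·p]·Δt with Δt = 2.
  1  |  dp/dt·Δt = +0.232676  |  p_1 = 0.633676
  2  |  dp/dt·Δt = +0.108187  |  p_2 = 0.741864
  3  |  dp/dt·Δt = -0.014600  |  p_3 = 0.727264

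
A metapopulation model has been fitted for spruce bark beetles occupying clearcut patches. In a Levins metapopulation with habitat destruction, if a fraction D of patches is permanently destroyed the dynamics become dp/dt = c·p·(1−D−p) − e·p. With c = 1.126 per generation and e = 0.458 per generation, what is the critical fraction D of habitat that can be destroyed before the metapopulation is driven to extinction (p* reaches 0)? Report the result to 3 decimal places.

The nontrivial equilibrium is p* = (1−D) − e/c; extinction occurs when this hits zero.
So D_crit = 1 − e/c = 1 − 0.458/1.126 = 1 − 0.4067 = 0.5933.
This equals the undisturbed p*, a classic result of Lande's extension.

0.593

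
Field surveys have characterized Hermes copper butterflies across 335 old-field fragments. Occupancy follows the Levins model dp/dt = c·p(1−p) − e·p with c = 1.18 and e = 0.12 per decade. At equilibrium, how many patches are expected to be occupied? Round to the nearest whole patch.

p* = 1 − e/c = 1 − 0.12/1.18 = 0.8983.
Expected occupied patches = N × p* = 335 × 0.8983 = 300.93 ≈ 301.

301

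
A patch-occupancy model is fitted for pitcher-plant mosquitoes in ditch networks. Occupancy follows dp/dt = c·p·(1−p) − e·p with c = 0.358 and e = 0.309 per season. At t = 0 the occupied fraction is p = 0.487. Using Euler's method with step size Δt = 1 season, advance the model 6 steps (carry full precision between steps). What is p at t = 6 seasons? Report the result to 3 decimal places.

0.283

Update rule: p ← p + [c·p·(1−p) − e·p]·Δt with Δt = 1.
step 1: Δp = -0.06104, p = 0.42596
step 2: Δp = -0.04408, p = 0.38187
step 3: Δp = -0.03349, p = 0.34838
step 4: Δp = -0.02638, p = 0.32200
step 5: Δp = -0.02134, p = 0.30066
step 6: Δp = -0.01763, p = 0.28303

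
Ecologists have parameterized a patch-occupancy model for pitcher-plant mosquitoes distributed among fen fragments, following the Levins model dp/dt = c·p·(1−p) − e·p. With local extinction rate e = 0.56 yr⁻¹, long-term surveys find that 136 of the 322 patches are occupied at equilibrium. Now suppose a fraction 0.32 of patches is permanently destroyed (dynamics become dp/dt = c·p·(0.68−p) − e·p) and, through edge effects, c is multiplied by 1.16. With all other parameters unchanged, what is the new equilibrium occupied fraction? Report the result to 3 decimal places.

Observed p* = 136/322 = 0.42236.
Balance c(1−p*) = e gives c = e/(1 − 0.42236) = 0.56/0.57764 = 0.96946.
New p* = 0.68 − e/c = 0.68 − 0.56000/1.12457 = 0.18203.

0.182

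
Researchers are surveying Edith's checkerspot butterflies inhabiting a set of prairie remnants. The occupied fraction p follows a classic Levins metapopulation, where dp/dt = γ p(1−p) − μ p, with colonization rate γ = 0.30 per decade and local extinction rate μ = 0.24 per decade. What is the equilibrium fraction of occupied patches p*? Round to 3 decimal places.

At equilibrium, colonization balances extinction: γ·p*·(1−p*) = μ·p*.
So p* = 1 − μ/γ = 1 − 0.24/0.30 = 1 − 0.8000 = 0.2000.

0.200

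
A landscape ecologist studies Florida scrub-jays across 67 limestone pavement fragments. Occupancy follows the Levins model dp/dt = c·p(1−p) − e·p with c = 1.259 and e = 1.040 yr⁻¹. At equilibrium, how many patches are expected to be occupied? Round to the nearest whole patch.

12

p* = 1 − e/c = 1 − 1.040/1.259 = 0.1739.
Expected occupied patches = N × p* = 67 × 0.1739 = 11.65 ≈ 12.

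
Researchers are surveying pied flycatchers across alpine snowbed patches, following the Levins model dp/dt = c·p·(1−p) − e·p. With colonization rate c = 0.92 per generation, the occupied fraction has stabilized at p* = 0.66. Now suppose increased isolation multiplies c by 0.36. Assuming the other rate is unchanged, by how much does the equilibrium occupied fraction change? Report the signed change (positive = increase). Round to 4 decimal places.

Balance c(1−p*) = e gives e = 0.92×(1 − 0.66000) = 0.31280.
New p* = 1 − e/c = 1 − 0.31280/0.33120 = 0.05556.
Δp* = 0.05556 − 0.66000 = -0.60444.

-0.6044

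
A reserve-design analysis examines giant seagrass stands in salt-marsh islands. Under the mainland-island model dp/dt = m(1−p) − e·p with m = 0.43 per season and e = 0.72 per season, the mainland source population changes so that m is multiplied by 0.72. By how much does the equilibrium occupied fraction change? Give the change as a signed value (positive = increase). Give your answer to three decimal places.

-0.073

Before: p* = 0.43/(0.43+0.72) = 0.3739.
After: m = 0.3096, e = 0.72; p* = 0.3096/1.0296 = 0.3007.
Δp* = 0.3007 − 0.3739 = -0.0732.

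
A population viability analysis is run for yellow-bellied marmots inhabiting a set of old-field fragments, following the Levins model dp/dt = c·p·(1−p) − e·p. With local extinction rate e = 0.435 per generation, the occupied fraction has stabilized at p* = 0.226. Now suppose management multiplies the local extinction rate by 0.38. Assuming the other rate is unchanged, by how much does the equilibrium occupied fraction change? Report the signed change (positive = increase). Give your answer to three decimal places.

0.480

Balance c(1−p*) = e gives c = e/(1 − 0.22600) = 0.435/0.77400 = 0.56202.
New p* = 1 − e/c = 1 − 0.16530/0.56202 = 0.70588.
Δp* = 0.70588 − 0.22600 = +0.47988.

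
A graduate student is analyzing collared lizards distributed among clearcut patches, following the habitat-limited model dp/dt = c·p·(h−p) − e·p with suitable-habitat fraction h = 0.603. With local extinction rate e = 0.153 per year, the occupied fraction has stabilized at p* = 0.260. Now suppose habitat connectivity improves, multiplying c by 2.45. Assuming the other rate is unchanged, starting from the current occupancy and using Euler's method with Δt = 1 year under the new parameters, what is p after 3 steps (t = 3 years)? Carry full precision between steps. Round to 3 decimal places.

Balance c(h−p*) = e gives c = e/(0.603 − 0.26000) = 0.153/0.34300 = 0.44606.
Starting from p₀ = 0.26000; update p ← p + (dp/dt)·Δt with the new parameters.
p: 0.26000 → 0.31768  (Δp = +0.05768)
p: 0.31768 → 0.36813  (Δp = +0.05045)
p: 0.36813 → 0.40630  (Δp = +0.03817)

0.406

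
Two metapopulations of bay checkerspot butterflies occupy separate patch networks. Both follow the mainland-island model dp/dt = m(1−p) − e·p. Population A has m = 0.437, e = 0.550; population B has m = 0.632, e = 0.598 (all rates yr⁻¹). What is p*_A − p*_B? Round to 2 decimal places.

-0.07

A: p*_A = m/(m+e) = 0.437/0.9870 = 0.4428.
B: p*_B = 0.632/1.2300 = 0.5138.
p*_A − p*_B = 0.4428 − 0.5138 = -0.0711.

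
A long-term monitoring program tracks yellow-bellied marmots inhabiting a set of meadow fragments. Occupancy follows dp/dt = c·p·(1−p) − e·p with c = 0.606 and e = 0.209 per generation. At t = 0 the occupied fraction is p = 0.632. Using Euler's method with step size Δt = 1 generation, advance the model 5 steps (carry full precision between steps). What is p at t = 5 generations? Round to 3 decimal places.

0.653

Update rule: p ← p + [c·p·(1−p) − e·p]·Δt with Δt = 1.
  1  |  dp/dt·Δt = +0.008853  |  p_1 = 0.640853
  2  |  dp/dt·Δt = +0.005539  |  p_2 = 0.646392
  3  |  dp/dt·Δt = +0.003417  |  p_3 = 0.649809
  4  |  dp/dt·Δt = +0.002090  |  p_4 = 0.651899
  5  |  dp/dt·Δt = +0.001271  |  p_5 = 0.653169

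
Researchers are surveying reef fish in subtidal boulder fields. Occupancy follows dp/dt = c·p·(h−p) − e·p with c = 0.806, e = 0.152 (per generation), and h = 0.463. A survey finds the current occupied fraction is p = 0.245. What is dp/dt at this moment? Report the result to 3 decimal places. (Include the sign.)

Colonization term: c·p·(h−p) = 0.806×0.245×0.2180 = 0.04305.
Extinction term: e·p = 0.03724.
dp/dt = 0.04305 − 0.03724 = 0.00581.

0.006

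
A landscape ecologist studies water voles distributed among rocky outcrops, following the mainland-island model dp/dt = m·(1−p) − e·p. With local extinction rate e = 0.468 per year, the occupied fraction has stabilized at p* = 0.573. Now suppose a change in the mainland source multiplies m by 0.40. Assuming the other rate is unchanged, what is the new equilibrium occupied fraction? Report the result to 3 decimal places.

0.349

Balance m(1−p*) = e·p* gives m = e·p*/(1−p*) = 0.468×0.57300/0.42700 = 0.62802.
New p* = m/(m+e) = 0.25121/(0.25121+0.46800) = 0.34929.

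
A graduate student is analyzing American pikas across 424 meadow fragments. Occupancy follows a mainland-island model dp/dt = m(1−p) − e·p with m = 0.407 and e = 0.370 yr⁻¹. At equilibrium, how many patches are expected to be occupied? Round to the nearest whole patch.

222

p* = m/(m+e) = 0.407/0.7770 = 0.5238.
Expected occupied patches = N × p* = 424 × 0.5238 = 222.10 ≈ 222.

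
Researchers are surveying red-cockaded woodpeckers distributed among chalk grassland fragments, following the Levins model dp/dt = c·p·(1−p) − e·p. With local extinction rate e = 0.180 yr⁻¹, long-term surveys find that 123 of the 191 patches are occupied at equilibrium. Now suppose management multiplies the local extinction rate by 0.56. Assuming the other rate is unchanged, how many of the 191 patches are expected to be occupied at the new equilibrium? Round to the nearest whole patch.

Observed p* = 123/191 = 0.64398.
Balance c(1−p*) = e gives c = e/(1 − 0.64398) = 0.180/0.35602 = 0.50559.
New p* = 1 − e/c = 1 − 0.10080/0.50559 = 0.80063.
Expected occupied = 191 × 0.80063 = 152.92 ≈ 153.

153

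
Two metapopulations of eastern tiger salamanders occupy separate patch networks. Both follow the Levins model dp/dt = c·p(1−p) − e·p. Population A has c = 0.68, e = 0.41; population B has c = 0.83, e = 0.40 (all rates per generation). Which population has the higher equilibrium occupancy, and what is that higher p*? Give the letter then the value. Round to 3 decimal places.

A: p*_A = 1 − 0.41/0.68 = 0.3971.
B: p*_B = 1 − 0.40/0.83 = 0.5181.
B is higher at 0.5181.

B, 0.518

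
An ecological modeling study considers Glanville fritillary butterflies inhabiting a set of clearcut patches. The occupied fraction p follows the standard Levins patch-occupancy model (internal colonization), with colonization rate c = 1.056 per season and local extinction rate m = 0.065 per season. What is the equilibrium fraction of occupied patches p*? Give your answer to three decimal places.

0.938

Setting dp/dt = 0 and dividing through by p* gives c·(1−p*) = m.
So p* = 1 − m/c = 1 − 0.065/1.056 = 1 − 0.0616 = 0.9384.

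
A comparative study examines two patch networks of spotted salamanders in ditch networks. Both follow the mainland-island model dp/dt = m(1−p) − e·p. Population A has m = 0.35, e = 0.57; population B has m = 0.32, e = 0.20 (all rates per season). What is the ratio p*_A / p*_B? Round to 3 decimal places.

A: p*_A = m/(m+e) = 0.35/0.9200 = 0.3804.
B: p*_B = 0.32/0.5200 = 0.6154.
p*_A / p*_B = 0.3804/0.6154 = 0.6182.

0.618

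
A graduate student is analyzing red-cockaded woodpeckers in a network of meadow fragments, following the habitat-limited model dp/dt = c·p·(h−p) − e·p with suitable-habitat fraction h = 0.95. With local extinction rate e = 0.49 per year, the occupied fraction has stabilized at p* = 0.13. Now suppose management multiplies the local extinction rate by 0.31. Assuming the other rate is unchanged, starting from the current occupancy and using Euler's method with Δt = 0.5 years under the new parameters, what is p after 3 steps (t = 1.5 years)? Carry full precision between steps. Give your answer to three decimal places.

Balance c(h−p*) = e gives c = e/(0.95 − 0.13000) = 0.49/0.82000 = 0.59756.
Starting from p₀ = 0.13000; update p ← p + (dp/dt)·Δt with the new parameters.
step 1: Δp = +0.02198, p = 0.15198
step 2: Δp = +0.02469, p = 0.17667
step 3: Δp = +0.02740, p = 0.20407

0.204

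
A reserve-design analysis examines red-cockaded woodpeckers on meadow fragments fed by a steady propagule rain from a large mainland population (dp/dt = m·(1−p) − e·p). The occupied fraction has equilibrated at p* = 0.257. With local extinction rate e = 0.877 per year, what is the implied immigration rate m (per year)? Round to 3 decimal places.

0.303

At equilibrium m(1−p*) = e·p*, so m = e·p*/(1−p*).
m = 0.877 × 0.257 / 0.7430 = 0.2254/0.7430 = 0.3033.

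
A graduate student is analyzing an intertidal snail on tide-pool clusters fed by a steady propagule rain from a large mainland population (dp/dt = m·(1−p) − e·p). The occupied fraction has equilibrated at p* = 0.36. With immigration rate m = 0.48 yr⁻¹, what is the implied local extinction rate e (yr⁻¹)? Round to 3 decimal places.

0.853

At equilibrium m(1−p*) = e·p*, so e = m(1−p*)/p*.
e = 0.48 × 0.6400 / 0.36 = 0.8533.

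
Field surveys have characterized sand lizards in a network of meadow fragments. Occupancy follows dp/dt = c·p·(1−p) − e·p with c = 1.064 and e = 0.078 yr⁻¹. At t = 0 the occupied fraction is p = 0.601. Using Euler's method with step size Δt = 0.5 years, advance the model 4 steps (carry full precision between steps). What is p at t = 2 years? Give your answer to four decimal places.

Update rule: p ← p + [c·p·(1−p) − e·p]·Δt with Δt = 0.5.
t = 0.5: p = 0.60100 + (+0.10413) = 0.70513
t = 1: p = 0.70513 + (+0.08311) = 0.78825
t = 1.5: p = 0.78825 + (+0.05806) = 0.84630
t = 2: p = 0.84630 + (+0.03619) = 0.88250

0.8825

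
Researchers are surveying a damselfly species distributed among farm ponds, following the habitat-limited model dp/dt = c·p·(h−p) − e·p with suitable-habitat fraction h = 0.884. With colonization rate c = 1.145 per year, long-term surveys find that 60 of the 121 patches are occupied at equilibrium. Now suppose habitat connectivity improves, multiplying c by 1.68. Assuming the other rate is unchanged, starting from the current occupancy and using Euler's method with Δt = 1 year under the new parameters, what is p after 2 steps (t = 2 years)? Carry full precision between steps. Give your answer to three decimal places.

Observed p* = 60/121 = 0.49587.
Balance c(h−p*) = e gives e = 1.145×(0.884 − 0.49587) = 0.44441.
Starting from p₀ = 0.49587; update p ← p + (dp/dt)·Δt with the new parameters.
t = 1: p = 0.49587 + (+0.14985) = 0.64572
t = 2: p = 0.64572 + (+0.00901) = 0.65472

0.655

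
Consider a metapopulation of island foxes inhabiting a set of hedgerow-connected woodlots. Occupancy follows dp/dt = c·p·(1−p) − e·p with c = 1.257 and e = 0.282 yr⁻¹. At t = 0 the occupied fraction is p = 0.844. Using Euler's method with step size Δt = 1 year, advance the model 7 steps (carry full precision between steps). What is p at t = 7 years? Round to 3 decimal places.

Update rule: p ← p + [c·p·(1−p) − e·p]·Δt with Δt = 1.
step 1: Δp = -0.07251, p = 0.77149
step 2: Δp = +0.00404, p = 0.77553
step 3: Δp = +0.00012, p = 0.77565
step 4: Δp = +0.00000, p = 0.77566
step 5: Δp = +0.00000, p = 0.77566
step 6: Δp = +0.00000, p = 0.77566
step 7: Δp = +0.00000, p = 0.77566

0.776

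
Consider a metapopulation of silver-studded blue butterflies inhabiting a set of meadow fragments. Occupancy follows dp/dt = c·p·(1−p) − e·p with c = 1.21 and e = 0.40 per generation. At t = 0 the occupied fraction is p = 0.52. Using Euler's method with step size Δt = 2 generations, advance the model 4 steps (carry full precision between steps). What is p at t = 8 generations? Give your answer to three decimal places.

Update rule: p ← p + [c·p·(1−p) − e·p]·Δt with Δt = 2.
t = 2: p = 0.52000 + (+0.18803) = 0.70803
t = 4: p = 0.70803 + (-0.06616) = 0.64188
t = 6: p = 0.64188 + (+0.04279) = 0.68466
t = 8: p = 0.68466 + (-0.02525) = 0.65941

0.659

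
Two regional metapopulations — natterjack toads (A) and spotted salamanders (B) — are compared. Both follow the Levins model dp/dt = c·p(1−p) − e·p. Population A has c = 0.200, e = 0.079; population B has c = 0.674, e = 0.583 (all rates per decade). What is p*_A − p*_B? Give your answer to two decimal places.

A: p*_A = 1 − 0.079/0.200 = 0.6050.
B: p*_B = 1 − 0.583/0.674 = 0.1350.
p*_A − p*_B = 0.6050 − 0.1350 = 0.4700.

0.47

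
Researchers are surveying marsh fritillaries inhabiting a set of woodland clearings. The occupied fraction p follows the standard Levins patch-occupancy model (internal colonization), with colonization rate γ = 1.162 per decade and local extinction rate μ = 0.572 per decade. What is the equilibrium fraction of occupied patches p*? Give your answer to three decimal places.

Setting dp/dt = 0 and dividing through by p* gives γ·(1−p*) = μ.
So p* = 1 − μ/γ = 1 − 0.572/1.162 = 1 − 0.4923 = 0.5077.

0.508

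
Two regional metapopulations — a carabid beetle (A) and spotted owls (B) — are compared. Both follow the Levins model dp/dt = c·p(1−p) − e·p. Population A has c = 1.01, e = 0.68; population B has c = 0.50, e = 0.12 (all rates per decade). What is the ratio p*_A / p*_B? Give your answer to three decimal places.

A: p*_A = 1 − 0.68/1.01 = 0.3267.
B: p*_B = 1 − 0.12/0.50 = 0.7600.
p*_A / p*_B = 0.3267/0.7600 = 0.4299.

0.430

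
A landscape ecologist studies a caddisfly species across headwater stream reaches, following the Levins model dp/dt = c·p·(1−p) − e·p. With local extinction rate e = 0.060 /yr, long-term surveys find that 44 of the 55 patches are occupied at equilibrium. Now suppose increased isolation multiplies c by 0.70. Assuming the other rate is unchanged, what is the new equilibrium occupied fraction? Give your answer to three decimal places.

0.714

Observed p* = 44/55 = 0.80000.
Balance c(1−p*) = e gives c = e/(1 − 0.80000) = 0.060/0.20000 = 0.30000.
New p* = 1 − e/c = 1 − 0.06000/0.21000 = 0.71429.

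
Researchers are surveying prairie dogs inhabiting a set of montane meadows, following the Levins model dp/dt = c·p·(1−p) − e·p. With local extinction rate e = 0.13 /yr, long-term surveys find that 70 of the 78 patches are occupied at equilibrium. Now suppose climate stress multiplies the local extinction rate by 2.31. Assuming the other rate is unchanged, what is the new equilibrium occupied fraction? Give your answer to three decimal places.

0.763

Observed p* = 70/78 = 0.89744.
Balance c(1−p*) = e gives c = e/(1 − 0.89744) = 0.13/0.10256 = 1.26755.
New p* = 1 − e/c = 1 − 0.30030/1.26755 = 0.76309.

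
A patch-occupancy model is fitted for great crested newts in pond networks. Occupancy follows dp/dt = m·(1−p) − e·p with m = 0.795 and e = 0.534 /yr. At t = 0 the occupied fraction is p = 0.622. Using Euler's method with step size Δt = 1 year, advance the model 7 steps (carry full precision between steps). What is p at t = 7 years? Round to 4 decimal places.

0.5982

Update rule: p ← p + [m·(1−p) − e·p]·Δt with Δt = 1.
  1  |  dp/dt·Δt = -0.031638  |  p_1 = 0.590362
  2  |  dp/dt·Δt = +0.010409  |  p_2 = 0.600771
  3  |  dp/dt·Δt = -0.003425  |  p_3 = 0.597346
  4  |  dp/dt·Δt = +0.001127  |  p_4 = 0.598473
  5  |  dp/dt·Δt = -0.000371  |  p_5 = 0.598102
  6  |  dp/dt·Δt = +0.000122  |  p_6 = 0.598224
  7  |  dp/dt·Δt = -0.000040  |  p_7 = 0.598184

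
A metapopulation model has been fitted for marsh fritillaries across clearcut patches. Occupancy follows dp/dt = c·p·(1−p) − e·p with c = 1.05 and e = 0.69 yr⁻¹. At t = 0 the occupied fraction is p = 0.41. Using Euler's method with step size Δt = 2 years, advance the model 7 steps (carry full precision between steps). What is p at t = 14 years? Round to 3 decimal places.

Update rule: p ← p + [c·p·(1−p) − e·p]·Δt with Δt = 2.
p: 0.41000 → 0.35219  (Δp = -0.05781)
p: 0.35219 → 0.34529  (Δp = -0.00690)
p: 0.34529 → 0.34353  (Δp = -0.00176)
p: 0.34353 → 0.34304  (Δp = -0.00048)
p: 0.34304 → 0.34291  (Δp = -0.00013)
p: 0.34291 → 0.34287  (Δp = -0.00004)
p: 0.34287 → 0.34286  (Δp = -0.00001)

0.343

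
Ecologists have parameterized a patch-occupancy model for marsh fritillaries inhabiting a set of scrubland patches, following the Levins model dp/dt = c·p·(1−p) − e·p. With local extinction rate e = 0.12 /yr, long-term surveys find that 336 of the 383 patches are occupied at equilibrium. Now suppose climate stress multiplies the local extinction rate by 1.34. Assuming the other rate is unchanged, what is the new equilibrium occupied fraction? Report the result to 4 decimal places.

Observed p* = 336/383 = 0.87728.
Balance c(1−p*) = e gives c = e/(1 − 0.87728) = 0.12/0.12272 = 0.97784.
New p* = 1 − e/c = 1 − 0.16080/0.97784 = 0.83556.

0.8356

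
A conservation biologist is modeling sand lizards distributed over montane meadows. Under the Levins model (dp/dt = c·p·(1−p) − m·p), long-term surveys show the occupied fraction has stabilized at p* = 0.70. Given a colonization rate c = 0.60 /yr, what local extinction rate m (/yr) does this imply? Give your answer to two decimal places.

0.18

At equilibrium c(1−p*) = m.
m = 0.60 × (1 − 0.70) = 0.60 × 0.3000 = 0.1800.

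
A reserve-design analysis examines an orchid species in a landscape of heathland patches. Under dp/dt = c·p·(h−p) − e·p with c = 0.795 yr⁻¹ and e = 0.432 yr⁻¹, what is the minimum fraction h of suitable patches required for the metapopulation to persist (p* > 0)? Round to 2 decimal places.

0.54

p* = h − e/c is positive only when h > e/c.
h_min = e/c = 0.432/0.795 = 0.5434.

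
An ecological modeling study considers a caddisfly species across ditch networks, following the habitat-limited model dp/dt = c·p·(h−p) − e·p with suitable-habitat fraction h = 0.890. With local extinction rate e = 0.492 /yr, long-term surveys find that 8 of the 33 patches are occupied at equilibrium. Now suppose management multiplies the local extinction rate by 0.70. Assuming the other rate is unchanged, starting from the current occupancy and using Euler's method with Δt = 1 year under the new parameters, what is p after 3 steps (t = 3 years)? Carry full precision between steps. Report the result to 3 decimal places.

Observed p* = 8/33 = 0.24242.
Balance c(h−p*) = e gives c = e/(0.89 − 0.24242) = 0.492/0.64758 = 0.75976.
Starting from p₀ = 0.24242; update p ← p + (dp/dt)·Δt with the new parameters.
step 1: Δp = +0.03578, p = 0.27821
step 2: Δp = +0.03350, p = 0.31171
step 3: Δp = +0.02960, p = 0.34131

0.341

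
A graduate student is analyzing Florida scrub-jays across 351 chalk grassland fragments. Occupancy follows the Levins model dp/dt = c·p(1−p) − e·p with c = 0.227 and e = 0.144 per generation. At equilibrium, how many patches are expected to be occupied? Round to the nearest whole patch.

128

p* = 1 − e/c = 1 − 0.144/0.227 = 0.3656.
Expected occupied patches = N × p* = 351 × 0.3656 = 128.34 ≈ 128.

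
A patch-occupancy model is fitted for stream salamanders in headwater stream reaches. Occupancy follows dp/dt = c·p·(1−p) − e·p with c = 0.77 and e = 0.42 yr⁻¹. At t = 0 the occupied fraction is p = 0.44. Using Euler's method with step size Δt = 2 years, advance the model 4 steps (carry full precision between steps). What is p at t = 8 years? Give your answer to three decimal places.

Update rule: p ← p + [c·p·(1−p) − e·p]·Δt with Δt = 2.
  1  |  dp/dt·Δt = +0.009856  |  p_1 = 0.449856
  2  |  dp/dt·Δt = +0.003249  |  p_2 = 0.453105
  3  |  dp/dt·Δt = +0.001005  |  p_3 = 0.454110
  4  |  dp/dt·Δt = +0.000304  |  p_4 = 0.454415

0.454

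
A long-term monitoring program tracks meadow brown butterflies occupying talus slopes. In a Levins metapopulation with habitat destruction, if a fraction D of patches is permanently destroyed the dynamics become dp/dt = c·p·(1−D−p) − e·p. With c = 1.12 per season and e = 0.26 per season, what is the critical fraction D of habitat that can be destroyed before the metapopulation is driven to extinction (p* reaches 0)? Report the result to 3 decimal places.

0.768

The nontrivial equilibrium is p* = (1−D) − e/c; extinction occurs when this hits zero.
So D_crit = 1 − e/c = 1 − 0.26/1.12 = 1 − 0.2321 = 0.7679.
Note this equals the original equilibrium occupancy — the Levins extinction-debt result.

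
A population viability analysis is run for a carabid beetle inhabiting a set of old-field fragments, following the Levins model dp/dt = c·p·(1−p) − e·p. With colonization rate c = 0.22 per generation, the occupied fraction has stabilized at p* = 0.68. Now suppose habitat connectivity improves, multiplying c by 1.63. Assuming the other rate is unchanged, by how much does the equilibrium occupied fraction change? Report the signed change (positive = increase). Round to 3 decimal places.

Balance c(1−p*) = e gives e = 0.22×(1 − 0.68000) = 0.07040.
New p* = 1 − e/c = 1 − 0.07040/0.35860 = 0.80368.
Δp* = 0.80368 − 0.68000 = +0.12368.

0.124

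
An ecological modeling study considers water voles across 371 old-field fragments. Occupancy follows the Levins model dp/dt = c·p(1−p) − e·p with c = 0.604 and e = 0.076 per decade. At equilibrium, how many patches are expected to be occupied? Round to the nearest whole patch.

p* = 1 − e/c = 1 − 0.076/0.604 = 0.8742.
Expected occupied patches = N × p* = 371 × 0.8742 = 324.32 ≈ 324.

324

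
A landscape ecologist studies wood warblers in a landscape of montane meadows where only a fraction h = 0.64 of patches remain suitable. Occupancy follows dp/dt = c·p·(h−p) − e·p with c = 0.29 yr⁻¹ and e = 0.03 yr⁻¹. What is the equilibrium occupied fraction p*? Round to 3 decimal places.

0.537

Setting dp/dt = 0 and dividing by p* gives c·(h−p*) = e.
So p* = h − e/c = 0.64 − 0.03/0.29 = 0.64 − 0.1034 = 0.5366.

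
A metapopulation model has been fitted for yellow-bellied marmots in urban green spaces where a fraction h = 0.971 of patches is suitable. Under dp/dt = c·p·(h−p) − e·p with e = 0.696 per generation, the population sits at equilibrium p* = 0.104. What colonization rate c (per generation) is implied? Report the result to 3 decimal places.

0.803

At equilibrium c(h−p*) = e, so c = e/(h−p*).
c = 0.696/(0.971 − 0.104) = 0.696/0.8670 = 0.8028.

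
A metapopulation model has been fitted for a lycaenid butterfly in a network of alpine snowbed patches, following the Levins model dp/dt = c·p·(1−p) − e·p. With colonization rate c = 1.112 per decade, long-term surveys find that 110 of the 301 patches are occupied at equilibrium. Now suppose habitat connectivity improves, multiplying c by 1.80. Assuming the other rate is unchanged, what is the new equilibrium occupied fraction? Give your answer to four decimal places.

Observed p* = 110/301 = 0.36545.
Balance c(1−p*) = e gives e = 1.112×(1 − 0.36545) = 0.70562.
New p* = 1 − e/c = 1 − 0.70562/2.00160 = 0.64747.

0.6475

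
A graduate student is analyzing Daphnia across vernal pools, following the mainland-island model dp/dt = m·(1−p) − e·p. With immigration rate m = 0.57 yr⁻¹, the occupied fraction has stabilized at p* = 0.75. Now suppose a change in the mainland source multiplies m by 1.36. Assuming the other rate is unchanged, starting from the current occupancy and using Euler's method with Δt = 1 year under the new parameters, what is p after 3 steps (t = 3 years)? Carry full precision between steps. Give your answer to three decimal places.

Balance m(1−p*) = e·p* gives e = m(1−p*)/p* = 0.57×0.25000/0.75000 = 0.19000.
Starting from p₀ = 0.75000; update p ← p + (dp/dt)·Δt with the new parameters.
t = 1: p = 0.75000 + (+0.05130) = 0.80130
t = 2: p = 0.80130 + (+0.00179) = 0.80309
t = 3: p = 0.80309 + (+0.00006) = 0.80315

0.803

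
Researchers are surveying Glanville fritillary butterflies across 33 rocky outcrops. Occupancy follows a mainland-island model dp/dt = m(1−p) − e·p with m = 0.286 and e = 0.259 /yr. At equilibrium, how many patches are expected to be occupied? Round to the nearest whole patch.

17

p* = m/(m+e) = 0.286/0.5450 = 0.5248.
Expected occupied patches = N × p* = 33 × 0.5248 = 17.32 ≈ 17.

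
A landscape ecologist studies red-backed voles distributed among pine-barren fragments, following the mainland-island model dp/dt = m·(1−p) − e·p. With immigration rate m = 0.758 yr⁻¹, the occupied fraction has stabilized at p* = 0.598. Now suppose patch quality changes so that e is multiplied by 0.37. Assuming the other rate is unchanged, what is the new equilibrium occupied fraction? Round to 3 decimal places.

0.801

Balance m(1−p*) = e·p* gives e = m(1−p*)/p* = 0.758×0.40200/0.59800 = 0.50956.
New p* = m/(m+e) = 0.75800/(0.75800+0.18854) = 0.80081.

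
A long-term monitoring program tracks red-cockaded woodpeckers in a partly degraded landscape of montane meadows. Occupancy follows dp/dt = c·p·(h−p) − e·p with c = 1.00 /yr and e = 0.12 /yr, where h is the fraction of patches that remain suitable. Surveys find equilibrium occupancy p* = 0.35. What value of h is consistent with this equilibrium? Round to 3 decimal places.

At equilibrium c(h−p*) = e, so h = p* + e/c.
h = 0.35 + 0.12/1.00 = 0.35 + 0.1200 = 0.4700.

0.470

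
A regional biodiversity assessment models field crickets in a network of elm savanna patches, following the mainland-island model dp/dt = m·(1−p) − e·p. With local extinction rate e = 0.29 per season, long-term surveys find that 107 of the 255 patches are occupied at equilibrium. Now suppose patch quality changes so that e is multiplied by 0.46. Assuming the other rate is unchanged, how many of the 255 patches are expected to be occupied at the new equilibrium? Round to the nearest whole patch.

156

Observed p* = 107/255 = 0.41961.
Balance m(1−p*) = e·p* gives m = e·p*/(1−p*) = 0.29×0.41961/0.58039 = 0.20966.
New p* = m/(m+e) = 0.20966/(0.20966+0.13340) = 0.61115.
Expected occupied = 255 × 0.61115 = 155.84 ≈ 156.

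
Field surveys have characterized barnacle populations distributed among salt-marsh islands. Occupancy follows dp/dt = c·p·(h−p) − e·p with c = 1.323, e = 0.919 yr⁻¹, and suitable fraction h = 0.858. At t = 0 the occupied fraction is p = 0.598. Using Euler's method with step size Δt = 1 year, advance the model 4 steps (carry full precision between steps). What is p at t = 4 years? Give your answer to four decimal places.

Update rule: p ← p + [c·p·(h−p) − e·p]·Δt with Δt = 1.
t = 1: p = 0.59800 + (-0.34386) = 0.25414
t = 2: p = 0.25414 + (-0.03052) = 0.22362
t = 3: p = 0.22362 + (-0.01783) = 0.20579
t = 4: p = 0.20579 + (-0.01155) = 0.19424

0.1942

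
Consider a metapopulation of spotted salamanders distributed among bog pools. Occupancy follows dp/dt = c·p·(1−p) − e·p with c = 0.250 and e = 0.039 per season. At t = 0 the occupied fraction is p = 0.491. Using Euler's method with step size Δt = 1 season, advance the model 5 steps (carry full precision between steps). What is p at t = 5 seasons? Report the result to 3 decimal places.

Update rule: p ← p + [c·p·(1−p) − e·p]·Δt with Δt = 1.
  1  |  dp/dt·Δt = +0.043331  |  p_1 = 0.534331
  2  |  dp/dt·Δt = +0.041366  |  p_2 = 0.575697
  3  |  dp/dt·Δt = +0.038615  |  p_3 = 0.614312
  4  |  dp/dt·Δt = +0.035275  |  p_4 = 0.649587
  5  |  dp/dt·Δt = +0.031572  |  p_5 = 0.681159

0.681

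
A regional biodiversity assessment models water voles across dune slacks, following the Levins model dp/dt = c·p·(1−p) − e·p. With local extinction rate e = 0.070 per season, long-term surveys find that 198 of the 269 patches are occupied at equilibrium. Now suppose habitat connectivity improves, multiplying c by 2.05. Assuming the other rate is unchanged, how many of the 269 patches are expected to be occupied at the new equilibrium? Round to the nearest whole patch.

234

Observed p* = 198/269 = 0.73606.
Balance c(1−p*) = e gives c = e/(1 − 0.73606) = 0.070/0.26394 = 0.26521.
New p* = 1 − e/c = 1 − 0.07000/0.54368 = 0.87125.
Expected occupied = 269 × 0.87125 = 234.37 ≈ 234.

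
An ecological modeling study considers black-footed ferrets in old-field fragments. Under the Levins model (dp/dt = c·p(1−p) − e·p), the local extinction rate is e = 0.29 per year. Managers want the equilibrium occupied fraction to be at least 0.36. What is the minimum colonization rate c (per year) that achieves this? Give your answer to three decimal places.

p* = 1 − e/c ≥ 0.36 requires e/c ≤ 0.6400, i.e. c ≥ e/0.6400.
c_min = 0.29/0.6400 = 0.4531.

0.453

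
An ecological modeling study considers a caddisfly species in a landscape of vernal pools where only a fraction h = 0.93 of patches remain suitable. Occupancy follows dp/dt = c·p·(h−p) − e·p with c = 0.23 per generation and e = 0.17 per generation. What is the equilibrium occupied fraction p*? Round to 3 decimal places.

0.191

Setting dp/dt = 0 and dividing by p* gives c·(h−p*) = e.
So p* = h − e/c = 0.93 − 0.17/0.23 = 0.93 − 0.7391 = 0.1909.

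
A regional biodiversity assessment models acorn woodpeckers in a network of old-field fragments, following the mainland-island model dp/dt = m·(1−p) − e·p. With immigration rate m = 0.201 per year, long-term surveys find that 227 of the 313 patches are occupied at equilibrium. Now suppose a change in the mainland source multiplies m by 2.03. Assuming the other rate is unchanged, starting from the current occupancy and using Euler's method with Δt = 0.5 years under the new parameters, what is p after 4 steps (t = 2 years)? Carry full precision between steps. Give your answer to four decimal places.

0.8040

Observed p* = 227/313 = 0.72524.
Balance m(1−p*) = e·p* gives e = m(1−p*)/p* = 0.201×0.27476/0.72524 = 0.07615.
Starting from p₀ = 0.72524; update p ← p + (dp/dt)·Δt with the new parameters.
  1  |  dp/dt·Δt = +0.028442  |  p_1 = 0.753681
  2  |  dp/dt·Δt = +0.021556  |  p_2 = 0.775238
  3  |  dp/dt·Δt = +0.016338  |  p_3 = 0.791576
  4  |  dp/dt·Δt = +0.012383  |  p_4 = 0.803958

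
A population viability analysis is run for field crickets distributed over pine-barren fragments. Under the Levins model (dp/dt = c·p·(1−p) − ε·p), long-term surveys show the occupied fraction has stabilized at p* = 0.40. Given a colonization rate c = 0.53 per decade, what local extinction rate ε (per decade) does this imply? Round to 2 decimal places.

0.32

At equilibrium c(1−p*) = ε.
ε = 0.53 × (1 − 0.40) = 0.53 × 0.6000 = 0.3180.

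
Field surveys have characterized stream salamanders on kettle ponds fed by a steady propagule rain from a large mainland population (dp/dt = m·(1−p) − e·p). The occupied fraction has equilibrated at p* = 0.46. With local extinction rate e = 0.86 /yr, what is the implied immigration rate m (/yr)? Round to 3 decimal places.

0.733

At equilibrium m(1−p*) = e·p*, so m = e·p*/(1−p*).
m = 0.86 × 0.46 / 0.5400 = 0.3956/0.5400 = 0.7326.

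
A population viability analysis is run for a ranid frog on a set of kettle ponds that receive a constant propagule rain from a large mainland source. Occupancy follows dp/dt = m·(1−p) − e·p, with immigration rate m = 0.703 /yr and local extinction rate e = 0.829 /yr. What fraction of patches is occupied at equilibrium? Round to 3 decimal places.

0.459

At equilibrium the propagule rain into empty patches balances local extinction: m(1−p*) = e·p*.
p* = m/(m+e) = 0.703/(0.703+0.829) = 0.703/1.5320 = 0.4589.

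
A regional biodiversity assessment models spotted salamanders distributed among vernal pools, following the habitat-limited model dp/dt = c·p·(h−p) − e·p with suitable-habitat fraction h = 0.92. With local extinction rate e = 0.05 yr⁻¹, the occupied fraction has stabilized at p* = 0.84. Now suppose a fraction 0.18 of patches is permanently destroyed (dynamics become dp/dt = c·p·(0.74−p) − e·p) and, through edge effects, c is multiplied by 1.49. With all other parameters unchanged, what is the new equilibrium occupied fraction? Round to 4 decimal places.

Balance c(h−p*) = e gives c = e/(0.92 − 0.84000) = 0.05/0.08000 = 0.62500.
New p* = 0.74 − e/c = 0.74 − 0.05000/0.93125 = 0.68631.

0.6863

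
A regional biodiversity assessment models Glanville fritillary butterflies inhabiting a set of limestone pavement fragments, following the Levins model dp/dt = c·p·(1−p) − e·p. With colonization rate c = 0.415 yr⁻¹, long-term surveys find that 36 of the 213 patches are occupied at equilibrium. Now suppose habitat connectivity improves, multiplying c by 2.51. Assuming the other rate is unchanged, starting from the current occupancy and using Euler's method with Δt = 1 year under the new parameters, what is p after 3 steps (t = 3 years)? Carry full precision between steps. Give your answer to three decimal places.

0.483

Observed p* = 36/213 = 0.16901.
Balance c(1−p*) = e gives e = 0.415×(1 − 0.16901) = 0.34486.
Starting from p₀ = 0.16901; update p ← p + (dp/dt)·Δt with the new parameters.
  1  |  dp/dt·Δt = +0.088012  |  p_1 = 0.257026
  2  |  dp/dt·Δt = +0.110280  |  p_2 = 0.367306
  3  |  dp/dt·Δt = +0.115403  |  p_3 = 0.482708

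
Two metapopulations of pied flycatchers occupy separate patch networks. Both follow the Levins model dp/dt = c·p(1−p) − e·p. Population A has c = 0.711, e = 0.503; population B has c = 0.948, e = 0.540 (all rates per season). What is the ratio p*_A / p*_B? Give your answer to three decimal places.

A: p*_A = 1 − 0.503/0.711 = 0.2925.
B: p*_B = 1 − 0.540/0.948 = 0.4304.
p*_A / p*_B = 0.2925/0.4304 = 0.6797.

0.680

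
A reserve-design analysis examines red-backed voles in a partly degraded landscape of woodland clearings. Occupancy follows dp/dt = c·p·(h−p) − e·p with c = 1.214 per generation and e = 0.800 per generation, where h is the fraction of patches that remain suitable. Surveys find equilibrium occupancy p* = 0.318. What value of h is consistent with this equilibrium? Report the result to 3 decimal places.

At equilibrium c(h−p*) = e, so h = p* + e/c.
h = 0.318 + 0.800/1.214 = 0.318 + 0.6590 = 0.9770.

0.977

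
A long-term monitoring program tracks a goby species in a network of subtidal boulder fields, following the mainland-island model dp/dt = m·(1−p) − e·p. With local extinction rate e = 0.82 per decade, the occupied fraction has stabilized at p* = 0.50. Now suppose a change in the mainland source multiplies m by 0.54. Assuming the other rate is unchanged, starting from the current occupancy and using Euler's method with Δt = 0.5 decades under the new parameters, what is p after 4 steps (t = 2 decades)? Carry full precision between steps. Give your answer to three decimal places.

0.353

Balance m(1−p*) = e·p* gives m = e·p*/(1−p*) = 0.82×0.50000/0.50000 = 0.82000.
Starting from p₀ = 0.50000; update p ← p + (dp/dt)·Δt with the new parameters.
t = 0.5: p = 0.50000 + (-0.09430) = 0.40570
t = 1: p = 0.40570 + (-0.03476) = 0.37094
t = 1.5: p = 0.37094 + (-0.01281) = 0.35813
t = 2: p = 0.35813 + (-0.00472) = 0.35341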